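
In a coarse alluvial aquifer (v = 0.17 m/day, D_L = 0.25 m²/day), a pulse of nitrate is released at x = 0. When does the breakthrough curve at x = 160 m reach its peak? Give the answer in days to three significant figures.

For the 1D instantaneous-source solution, setting ∂C/∂t = 0 at fixed x gives v²t² + 2Dt − x² = 0, so t = (√(D² + v²x²) − D)/v².
√(D² + v²x²) = √(0.25² + 0.17² × 160²) = 27.20; v² = 0.0289.
t = (27.20 − 0.25)/0.0289 = 933 days (vs. the pure-advection estimate x/v = 941 d).

933 days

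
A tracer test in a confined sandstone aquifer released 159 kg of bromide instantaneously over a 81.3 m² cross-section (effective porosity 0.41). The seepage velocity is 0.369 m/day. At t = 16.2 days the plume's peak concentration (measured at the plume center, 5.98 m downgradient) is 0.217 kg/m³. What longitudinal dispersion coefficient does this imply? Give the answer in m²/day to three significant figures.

At the plume center C_max = M/(n_e·A·√(4πDt)), so D = M²/(4πt·(n_e·A·C_max)²).
n_e·A·C_max = 0.41 × 81.3 × 0.217 = 7.233 kg/m.
D = 159²/(4π × 16.2 × 7.233²) = 2.37 m²/day.

2.37 m²/day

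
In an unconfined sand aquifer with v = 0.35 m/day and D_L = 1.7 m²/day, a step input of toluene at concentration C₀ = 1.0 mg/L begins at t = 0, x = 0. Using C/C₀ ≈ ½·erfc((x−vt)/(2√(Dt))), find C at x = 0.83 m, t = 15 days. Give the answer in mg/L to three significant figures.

For a continuous step input, C/C₀ ≈ ½·erfc((x−vt)/(2√(Dt))).
vt = 0.35 × 15 = 5.25 m and 2√(Dt) = 2√(1.7 × 15) = 10.10 m.
Argument (x−vt)/(2√(Dt)) = (0.83 − 5.25)/10.10 = -0.4376; ½·erfc(-0.4376) = 0.7320.
C = 1.0 × 0.7320 = 0.732 mg/L.

0.732 mg/L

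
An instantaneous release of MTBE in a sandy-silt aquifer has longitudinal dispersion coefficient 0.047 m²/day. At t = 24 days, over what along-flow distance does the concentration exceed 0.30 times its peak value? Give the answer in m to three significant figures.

4.66 m

The plume is Gaussian with σ = √(2Dt) = √(2 × 0.047 × 24) = 1.502 m.
C/C_peak = exp(−Δx²/(2σ²)) = 0.30 ⇒ Δx = σ·√(−2 ln 0.30) = 1.502 × 1.552 = 2.331 m.
Width = 2Δx = 4.66 m.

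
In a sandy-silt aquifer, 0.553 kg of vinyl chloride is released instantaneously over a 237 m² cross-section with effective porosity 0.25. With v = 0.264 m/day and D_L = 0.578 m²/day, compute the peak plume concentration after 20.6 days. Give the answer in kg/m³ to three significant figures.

The peak of an instantaneous 1D plume sits at x = vt; there the Gaussian factor is 1 and C_max = M/(n_e·A·√(4πDt)), where n_e·A is the pore area the mass is dissolved in.
√(4πDt) = √(4π × 0.578 × 20.6) = 12.23 m, so C_max = 0.553/(0.25 × 237 × 12.23) = 0.000763 kg/m³.

0.000763 kg/m³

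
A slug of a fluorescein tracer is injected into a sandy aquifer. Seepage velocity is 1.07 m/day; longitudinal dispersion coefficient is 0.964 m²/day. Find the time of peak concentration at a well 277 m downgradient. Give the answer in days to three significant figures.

For the 1D instantaneous-source solution, setting ∂C/∂t = 0 at fixed x gives v²t² + 2Dt − x² = 0, so t = (√(D² + v²x²) − D)/v².
√(D² + v²x²) = √(0.964² + 1.07² × 277²) = 296.4; v² = 1.1449.
t = (296.4 − 0.964)/1.1449 = 258 days (vs. the pure-advection estimate x/v = 259 d).

258 days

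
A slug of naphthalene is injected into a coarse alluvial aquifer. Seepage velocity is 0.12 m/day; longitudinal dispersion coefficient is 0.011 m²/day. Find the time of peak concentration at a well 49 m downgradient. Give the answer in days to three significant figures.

408 days

For the 1D instantaneous-source solution, setting ∂C/∂t = 0 at fixed x gives v²t² + 2Dt − x² = 0, so t = (√(D² + v²x²) − D)/v².
√(D² + v²x²) = √(0.011² + 0.12² × 49²) = 5.880; v² = 0.0144.
t = (5.880 − 0.011)/0.0144 = 408 days (vs. the pure-advection estimate x/v = 408 d).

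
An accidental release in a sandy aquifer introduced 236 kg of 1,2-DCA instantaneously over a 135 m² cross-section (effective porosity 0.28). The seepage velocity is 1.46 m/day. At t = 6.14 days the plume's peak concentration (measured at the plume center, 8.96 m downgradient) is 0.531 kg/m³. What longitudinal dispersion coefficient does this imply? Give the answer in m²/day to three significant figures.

At the plume center C_max = M/(n_e·A·√(4πDt)), so D = M²/(4πt·(n_e·A·C_max)²).
n_e·A·C_max = 0.28 × 135 × 0.531 = 20.07 kg/m.
D = 236²/(4π × 6.14 × 20.07²) = 1.79 m²/day.

1.79 m²/day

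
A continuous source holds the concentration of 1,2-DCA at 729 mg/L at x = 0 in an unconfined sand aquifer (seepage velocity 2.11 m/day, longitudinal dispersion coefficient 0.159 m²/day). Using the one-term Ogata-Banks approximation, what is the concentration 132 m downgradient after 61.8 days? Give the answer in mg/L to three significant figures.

262 mg/L

For a continuous step input, C/C₀ ≈ ½·erfc((x−vt)/(2√(Dt))).
vt = 2.11 × 61.8 = 130.398 m and 2√(Dt) = 2√(0.159 × 61.8) = 6.269 m.
Argument (x−vt)/(2√(Dt)) = (132 − 130.398)/6.269 = 0.2555; ½·erfc(0.2555) = 0.3589.
C = 729 × 0.3589 = 262 mg/L.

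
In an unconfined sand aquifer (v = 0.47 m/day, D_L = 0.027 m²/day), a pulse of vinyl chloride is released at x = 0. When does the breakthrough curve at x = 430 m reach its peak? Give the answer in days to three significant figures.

915 days

For the 1D instantaneous-source solution, setting ∂C/∂t = 0 at fixed x gives v²t² + 2Dt − x² = 0, so t = (√(D² + v²x²) − D)/v².
√(D² + v²x²) = √(0.027² + 0.47² × 430²) = 202.1; v² = 0.2209.
t = (202.1 − 0.027)/0.2209 = 915 days (vs. the pure-advection estimate x/v = 915 d).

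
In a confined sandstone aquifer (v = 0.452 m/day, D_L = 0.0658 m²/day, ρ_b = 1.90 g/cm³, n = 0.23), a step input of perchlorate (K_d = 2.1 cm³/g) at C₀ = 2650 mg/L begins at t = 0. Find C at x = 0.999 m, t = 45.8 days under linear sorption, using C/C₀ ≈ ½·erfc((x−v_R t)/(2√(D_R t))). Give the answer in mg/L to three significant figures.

1560 mg/L

Retardation factor R = 1 + ρ_b·K_d/n = 1 + 1.90 × 2.1/0.23 = 18.35.
Sorption retards both mechanisms: v_R = v/R = 0.02463 m/day, D_R = D/R = 0.003586 m²/day.
v_R·t = 0.02463 × 45.8 = 1.128054 m; 2√(D_R t) = 0.8105 m; argument = (0.999 − 1.128054)/0.8105 = -0.1592.
C = C₀ × ½·erfc(-0.1592) = 2650 × 0.5891 = 1560 mg/L.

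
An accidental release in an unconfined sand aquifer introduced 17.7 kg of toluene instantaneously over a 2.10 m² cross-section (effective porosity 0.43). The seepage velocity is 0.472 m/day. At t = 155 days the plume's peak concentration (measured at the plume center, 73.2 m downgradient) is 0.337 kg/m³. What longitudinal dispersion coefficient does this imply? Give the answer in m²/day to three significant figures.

1.74 m²/day

At the plume center C_max = M/(n_e·A·√(4πDt)), so D = M²/(4πt·(n_e·A·C_max)²).
n_e·A·C_max = 0.43 × 2.10 × 0.337 = 0.3043 kg/m.
D = 17.7²/(4π × 155 × 0.3043²) = 1.74 m²/day.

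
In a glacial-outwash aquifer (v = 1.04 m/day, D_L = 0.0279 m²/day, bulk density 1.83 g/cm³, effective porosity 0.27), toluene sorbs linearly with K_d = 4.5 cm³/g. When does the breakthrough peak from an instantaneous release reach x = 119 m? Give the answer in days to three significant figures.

Retardation factor R = 1 + ρ_b·K_d/n = 1 + 1.83 × 4.5/0.27 = 31.50.
Sorption retards both mechanisms: v_R = v/R = 0.03302 m/day, D_R = D/R = 0.0008857 m²/day.
Peak time from v_R²t² + 2D_R t − x² = 0: t = (√(D_R² + v_R²x²) − D_R)/v_R².
√(D_R² + v_R²x²) = √(0.0008857² + 0.03302² × 119²) = 3.929; v_R² = 0.001090.
t = (3.929 − 0.0008857)/0.001090 = 3600 days.

3600 days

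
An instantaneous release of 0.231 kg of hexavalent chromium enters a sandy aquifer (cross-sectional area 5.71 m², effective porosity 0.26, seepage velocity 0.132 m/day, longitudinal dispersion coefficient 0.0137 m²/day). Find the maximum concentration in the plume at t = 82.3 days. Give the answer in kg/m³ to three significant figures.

The peak of an instantaneous 1D plume sits at x = vt; there the Gaussian factor is 1 and C_max = M/(n_e·A·√(4πDt)), where n_e·A is the pore area the mass is dissolved in.
√(4πDt) = √(4π × 0.0137 × 82.3) = 3.764 m, so C_max = 0.231/(0.26 × 5.71 × 3.764) = 0.0413 kg/m³.

0.0413 kg/m³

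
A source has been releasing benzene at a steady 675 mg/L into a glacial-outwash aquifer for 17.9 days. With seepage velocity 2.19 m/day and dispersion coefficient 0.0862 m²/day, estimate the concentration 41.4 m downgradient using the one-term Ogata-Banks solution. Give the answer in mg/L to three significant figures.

71.1 mg/L

For a continuous step input, C/C₀ ≈ ½·erfc((x−vt)/(2√(Dt))).
vt = 2.19 × 17.9 = 39.201 m and 2√(Dt) = 2√(0.0862 × 17.9) = 2.484 m.
Argument (x−vt)/(2√(Dt)) = (41.4 − 39.201)/2.484 = 0.8853; ½·erfc(0.8853) = 0.1053.
C = 675 × 0.1053 = 71.1 mg/L.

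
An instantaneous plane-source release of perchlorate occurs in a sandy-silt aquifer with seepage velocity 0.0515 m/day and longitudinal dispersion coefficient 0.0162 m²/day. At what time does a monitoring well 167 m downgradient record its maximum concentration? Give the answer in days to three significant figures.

For the 1D instantaneous-source solution, setting ∂C/∂t = 0 at fixed x gives v²t² + 2Dt − x² = 0, so t = (√(D² + v²x²) − D)/v².
√(D² + v²x²) = √(0.0162² + 0.0515² × 167²) = 8.601; v² = 0.00265225.
t = (8.601 − 0.0162)/0.00265225 = 3240 days (vs. the pure-advection estimate x/v = 3240 d).

3240 days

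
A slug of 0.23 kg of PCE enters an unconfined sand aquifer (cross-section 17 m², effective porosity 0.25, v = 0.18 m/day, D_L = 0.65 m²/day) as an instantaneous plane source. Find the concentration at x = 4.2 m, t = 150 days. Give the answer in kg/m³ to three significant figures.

For an instantaneous plane source, C(x,t) = M/(n_e·A·√(4πDt)) · exp(−(x−vt)²/(4Dt)), with n_e·A the pore (flow) area.
Plume center vt = 0.18 × 150 = 27 m, so the well at 4.2 m is 22.8 m upgradient of the peak.
√(4πDt) = 35.00 m, giving peak height M/(n_e·A·√(4πDt)) = 0.23/(0.25 × 17 × 35.00) = 0.001546 kg/m³.
(x−vt)²/(4Dt) = (-22.8)²/(4 × 0.65 × 150) = 1.333; exp(−1.333) = 0.2637.
C = 0.001546 × 0.2637 = 0.000408 kg/m³.

0.000408 kg/m³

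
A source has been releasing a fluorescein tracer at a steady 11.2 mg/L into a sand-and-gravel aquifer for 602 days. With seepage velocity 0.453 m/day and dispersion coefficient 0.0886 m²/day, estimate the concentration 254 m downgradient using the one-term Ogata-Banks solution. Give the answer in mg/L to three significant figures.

For a continuous step input, C/C₀ ≈ ½·erfc((x−vt)/(2√(Dt))).
vt = 0.453 × 602 = 272.706 m and 2√(Dt) = 2√(0.0886 × 602) = 14.61 m.
Argument (x−vt)/(2√(Dt)) = (254 − 272.706)/14.61 = -1.280; ½·erfc(-1.280) = 0.9649.
C = 11.2 × 0.9649 = 10.8 mg/L.

10.8 mg/L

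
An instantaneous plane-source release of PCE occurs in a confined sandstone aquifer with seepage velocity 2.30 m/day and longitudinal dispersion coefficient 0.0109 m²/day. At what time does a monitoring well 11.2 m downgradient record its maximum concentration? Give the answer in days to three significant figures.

4.87 days

For the 1D instantaneous-source solution, setting ∂C/∂t = 0 at fixed x gives v²t² + 2Dt − x² = 0, so t = (√(D² + v²x²) − D)/v².
√(D² + v²x²) = √(0.0109² + 2.30² × 11.2²) = 25.76; v² = 5.29.
t = (25.76 − 0.0109)/5.29 = 4.87 days (vs. the pure-advection estimate x/v = 4.87 d).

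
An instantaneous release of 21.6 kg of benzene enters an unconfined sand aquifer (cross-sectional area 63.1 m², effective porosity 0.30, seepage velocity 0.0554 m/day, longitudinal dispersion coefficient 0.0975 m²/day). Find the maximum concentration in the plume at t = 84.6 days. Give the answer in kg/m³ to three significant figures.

0.112 kg/m³

The peak of an instantaneous 1D plume sits at x = vt; there the Gaussian factor is 1 and C_max = M/(n_e·A·√(4πDt)), where n_e·A is the pore area the mass is dissolved in.
√(4πDt) = √(4π × 0.0975 × 84.6) = 10.18 m, so C_max = 21.6/(0.30 × 63.1 × 10.18) = 0.112 kg/m³.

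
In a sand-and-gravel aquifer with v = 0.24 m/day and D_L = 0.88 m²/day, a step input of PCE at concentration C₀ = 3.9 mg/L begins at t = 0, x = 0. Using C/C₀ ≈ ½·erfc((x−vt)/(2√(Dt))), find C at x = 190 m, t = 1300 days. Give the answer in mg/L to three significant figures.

For a continuous step input, C/C₀ ≈ ½·erfc((x−vt)/(2√(Dt))).
vt = 0.24 × 1300 = 312 m and 2√(Dt) = 2√(0.88 × 1300) = 67.65 m.
Argument (x−vt)/(2√(Dt)) = (190 − 312)/67.65 = -1.803; ½·erfc(-1.803) = 0.9946.
C = 3.9 × 0.9946 = 3.88 mg/L.

3.88 mg/L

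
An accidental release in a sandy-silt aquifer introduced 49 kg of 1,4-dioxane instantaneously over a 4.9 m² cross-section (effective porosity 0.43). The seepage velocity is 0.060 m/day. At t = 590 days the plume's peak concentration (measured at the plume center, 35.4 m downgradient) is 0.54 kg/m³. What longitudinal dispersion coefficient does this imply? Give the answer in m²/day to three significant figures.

At the plume center C_max = M/(n_e·A·√(4πDt)), so D = M²/(4πt·(n_e·A·C_max)²).
n_e·A·C_max = 0.43 × 4.9 × 0.54 = 1.138 kg/m.
D = 49²/(4π × 590 × 1.138²) = 0.250 m²/day.

0.250 m²/day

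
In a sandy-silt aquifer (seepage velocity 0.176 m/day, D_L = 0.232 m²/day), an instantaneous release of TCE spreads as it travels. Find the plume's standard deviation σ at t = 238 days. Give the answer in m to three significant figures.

Dispersive spreading gives a Gaussian with σ² = 2Dt; advection only shifts the center.
σ = √(2 × 0.232 × 238) = 10.5 m.

10.5 m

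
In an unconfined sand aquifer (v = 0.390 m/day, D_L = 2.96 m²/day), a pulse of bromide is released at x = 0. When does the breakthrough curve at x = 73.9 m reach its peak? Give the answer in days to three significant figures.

For the 1D instantaneous-source solution, setting ∂C/∂t = 0 at fixed x gives v²t² + 2Dt − x² = 0, so t = (√(D² + v²x²) − D)/v².
√(D² + v²x²) = √(2.96² + 0.390² × 73.9²) = 28.97; v² = 0.1521.
t = (28.97 − 2.96)/0.1521 = 171 days (vs. the pure-advection estimate x/v = 189 d).

171 days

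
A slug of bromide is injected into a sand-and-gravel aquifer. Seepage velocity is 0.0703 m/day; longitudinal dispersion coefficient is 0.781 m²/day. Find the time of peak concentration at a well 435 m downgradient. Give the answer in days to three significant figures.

For the 1D instantaneous-source solution, setting ∂C/∂t = 0 at fixed x gives v²t² + 2Dt − x² = 0, so t = (√(D² + v²x²) − D)/v².
√(D² + v²x²) = √(0.781² + 0.0703² × 435²) = 30.59; v² = 0.00494209.
t = (30.59 − 0.781)/0.00494209 = 6030 days (vs. the pure-advection estimate x/v = 6190 d).

6030 days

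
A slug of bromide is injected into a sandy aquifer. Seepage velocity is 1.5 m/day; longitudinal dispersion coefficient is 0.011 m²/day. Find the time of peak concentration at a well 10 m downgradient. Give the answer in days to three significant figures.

For the 1D instantaneous-source solution, setting ∂C/∂t = 0 at fixed x gives v²t² + 2Dt − x² = 0, so t = (√(D² + v²x²) − D)/v².
√(D² + v²x²) = √(0.011² + 1.5² × 10²) = 15.00; v² = 2.25.
t = (15.00 − 0.011)/2.25 = 6.66 days (vs. the pure-advection estimate x/v = 6.67 d).

6.66 days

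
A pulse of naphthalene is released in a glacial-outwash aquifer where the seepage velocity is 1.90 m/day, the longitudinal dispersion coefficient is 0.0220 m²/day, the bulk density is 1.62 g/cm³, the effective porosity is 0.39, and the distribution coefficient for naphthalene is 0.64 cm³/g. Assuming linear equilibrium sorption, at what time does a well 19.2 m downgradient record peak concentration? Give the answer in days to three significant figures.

36.9 days

Retardation factor R = 1 + ρ_b·K_d/n = 1 + 1.62 × 0.64/0.39 = 3.658.
Sorption retards both mechanisms: v_R = v/R = 0.5194 m/day, D_R = D/R = 0.006014 m²/day.
Peak time from v_R²t² + 2D_R t − x² = 0: t = (√(D_R² + v_R²x²) − D_R)/v_R².
√(D_R² + v_R²x²) = √(0.006014² + 0.5194² × 19.2²) = 9.972; v_R² = 0.2698.
t = (9.972 − 0.006014)/0.2698 = 36.9 days.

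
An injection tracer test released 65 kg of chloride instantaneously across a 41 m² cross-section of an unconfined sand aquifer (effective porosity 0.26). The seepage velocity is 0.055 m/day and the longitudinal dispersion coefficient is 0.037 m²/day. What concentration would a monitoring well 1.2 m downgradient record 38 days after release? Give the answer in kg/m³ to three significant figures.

1.26 kg/m³

For an instantaneous plane source, C(x,t) = M/(n_e·A·√(4πDt)) · exp(−(x−vt)²/(4Dt)), with n_e·A the pore (flow) area.
Plume center vt = 0.055 × 38 = 2.09 m, so the well at 1.2 m is 0.89 m upgradient of the peak.
√(4πDt) = 4.203 m, giving peak height M/(n_e·A·√(4πDt)) = 65/(0.26 × 41 × 4.203) = 1.451 kg/m³.
(x−vt)²/(4Dt) = (-0.89)²/(4 × 0.037 × 38) = 0.1408; exp(−0.1408) = 0.8687.
C = 1.451 × 0.8687 = 1.26 kg/m³.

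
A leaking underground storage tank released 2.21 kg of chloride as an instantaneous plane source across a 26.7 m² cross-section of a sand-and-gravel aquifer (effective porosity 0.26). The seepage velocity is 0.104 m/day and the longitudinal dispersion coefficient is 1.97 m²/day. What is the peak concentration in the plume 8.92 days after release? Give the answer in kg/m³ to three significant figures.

The peak of an instantaneous 1D plume sits at x = vt; there the Gaussian factor is 1 and C_max = M/(n_e·A·√(4πDt)), where n_e·A is the pore area the mass is dissolved in.
√(4πDt) = √(4π × 1.97 × 8.92) = 14.86 m, so C_max = 2.21/(0.26 × 26.7 × 14.86) = 0.0214 kg/m³.

0.0214 kg/m³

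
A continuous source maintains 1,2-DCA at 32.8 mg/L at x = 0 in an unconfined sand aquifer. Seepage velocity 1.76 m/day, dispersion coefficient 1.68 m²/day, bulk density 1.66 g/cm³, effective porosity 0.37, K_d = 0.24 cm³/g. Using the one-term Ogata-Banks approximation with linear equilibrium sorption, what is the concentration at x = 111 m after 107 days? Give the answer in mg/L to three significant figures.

Retardation factor R = 1 + ρ_b·K_d/n = 1 + 1.66 × 0.24/0.37 = 2.077.
Sorption retards both mechanisms: v_R = v/R = 0.8474 m/day, D_R = D/R = 0.8089 m²/day.
v_R·t = 0.8474 × 107 = 90.6718 m; 2√(D_R t) = 18.61 m; argument = (111 − 90.6718)/18.61 = 1.092.
C = C₀ × ½·erfc(1.092) = 32.8 × 0.06126 = 2.01 mg/L.

2.01 mg/L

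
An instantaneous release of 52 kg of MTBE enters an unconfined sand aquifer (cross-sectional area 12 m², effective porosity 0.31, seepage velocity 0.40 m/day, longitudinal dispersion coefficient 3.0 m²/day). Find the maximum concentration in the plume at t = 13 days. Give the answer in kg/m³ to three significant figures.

0.631 kg/m³

The peak of an instantaneous 1D plume sits at x = vt; there the Gaussian factor is 1 and C_max = M/(n_e·A·√(4πDt)), where n_e·A is the pore area the mass is dissolved in.
√(4πDt) = √(4π × 3.0 × 13) = 22.14 m, so C_max = 52/(0.31 × 12 × 22.14) = 0.631 kg/m³.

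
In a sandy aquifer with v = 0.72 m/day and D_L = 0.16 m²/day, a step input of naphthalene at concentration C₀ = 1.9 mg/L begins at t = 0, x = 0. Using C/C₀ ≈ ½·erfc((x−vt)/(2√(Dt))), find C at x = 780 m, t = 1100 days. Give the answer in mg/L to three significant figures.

For a continuous step input, C/C₀ ≈ ½·erfc((x−vt)/(2√(Dt))).
vt = 0.72 × 1100 = 792 m and 2√(Dt) = 2√(0.16 × 1100) = 26.53 m.
Argument (x−vt)/(2√(Dt)) = (780 − 792)/26.53 = -0.4523; ½·erfc(-0.4523) = 0.7388.
C = 1.9 × 0.7388 = 1.40 mg/L.

1.40 mg/L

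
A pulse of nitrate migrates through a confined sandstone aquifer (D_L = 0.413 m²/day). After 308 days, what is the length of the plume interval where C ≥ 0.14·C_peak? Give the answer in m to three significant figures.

63.3 m

The plume is Gaussian with σ = √(2Dt) = √(2 × 0.413 × 308) = 15.95 m.
C/C_peak = exp(−Δx²/(2σ²)) = 0.14 ⇒ Δx = σ·√(−2 ln 0.14) = 15.95 × 1.983 = 31.63 m.
Width = 2Δx = 63.3 m.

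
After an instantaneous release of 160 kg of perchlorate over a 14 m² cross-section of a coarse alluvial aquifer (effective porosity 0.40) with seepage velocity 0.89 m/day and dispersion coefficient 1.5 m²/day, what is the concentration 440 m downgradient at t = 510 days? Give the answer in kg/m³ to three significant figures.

For an instantaneous plane source, C(x,t) = M/(n_e·A·√(4πDt)) · exp(−(x−vt)²/(4Dt)), with n_e·A the pore (flow) area.
Plume center vt = 0.89 × 510 = 453.9 m, so the well at 440 m is 13.9 m upgradient of the peak.
√(4πDt) = 98.05 m, giving peak height M/(n_e·A·√(4πDt)) = 160/(0.40 × 14 × 98.05) = 0.2914 kg/m³.
(x−vt)²/(4Dt) = (-13.9)²/(4 × 1.5 × 510) = 0.06314; exp(−0.06314) = 0.9388.
C = 0.2914 × 0.9388 = 0.274 kg/m³.

0.274 kg/m³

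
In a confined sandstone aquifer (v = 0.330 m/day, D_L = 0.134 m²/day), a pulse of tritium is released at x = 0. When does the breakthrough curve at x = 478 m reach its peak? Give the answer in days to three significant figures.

For the 1D instantaneous-source solution, setting ∂C/∂t = 0 at fixed x gives v²t² + 2Dt − x² = 0, so t = (√(D² + v²x²) − D)/v².
√(D² + v²x²) = √(0.134² + 0.330² × 478²) = 157.7; v² = 0.1089.
t = (157.7 − 0.134)/0.1089 = 1450 days (vs. the pure-advection estimate x/v = 1450 d).

1450 days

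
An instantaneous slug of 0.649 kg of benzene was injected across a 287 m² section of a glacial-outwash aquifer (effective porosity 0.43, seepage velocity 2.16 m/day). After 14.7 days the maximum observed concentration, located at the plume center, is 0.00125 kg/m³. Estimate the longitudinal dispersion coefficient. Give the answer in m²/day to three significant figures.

At the plume center C_max = M/(n_e·A·√(4πDt)), so D = M²/(4πt·(n_e·A·C_max)²).
n_e·A·C_max = 0.43 × 287 × 0.00125 = 0.1543 kg/m.
D = 0.649²/(4π × 14.7 × 0.1543²) = 0.0958 m²/day.

0.0958 m²/day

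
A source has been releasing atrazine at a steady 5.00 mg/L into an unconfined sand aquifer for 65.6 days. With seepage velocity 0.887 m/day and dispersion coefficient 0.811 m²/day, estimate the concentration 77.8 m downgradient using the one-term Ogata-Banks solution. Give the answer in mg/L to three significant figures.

For a continuous step input, C/C₀ ≈ ½·erfc((x−vt)/(2√(Dt))).
vt = 0.887 × 65.6 = 58.1872 m and 2√(Dt) = 2√(0.811 × 65.6) = 14.59 m.
Argument (x−vt)/(2√(Dt)) = (77.8 − 58.1872)/14.59 = 1.344; ½·erfc(1.344) = 0.02867.
C = 5.00 × 0.02867 = 0.143 mg/L.

0.143 mg/L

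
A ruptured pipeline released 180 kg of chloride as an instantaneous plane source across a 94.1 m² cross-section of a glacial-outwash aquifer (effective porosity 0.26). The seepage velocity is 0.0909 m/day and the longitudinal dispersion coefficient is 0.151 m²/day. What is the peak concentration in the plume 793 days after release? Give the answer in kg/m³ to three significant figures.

0.190 kg/m³

The peak of an instantaneous 1D plume sits at x = vt; there the Gaussian factor is 1 and C_max = M/(n_e·A·√(4πDt)), where n_e·A is the pore area the mass is dissolved in.
√(4πDt) = √(4π × 0.151 × 793) = 38.79 m, so C_max = 180/(0.26 × 94.1 × 38.79) = 0.190 kg/m³.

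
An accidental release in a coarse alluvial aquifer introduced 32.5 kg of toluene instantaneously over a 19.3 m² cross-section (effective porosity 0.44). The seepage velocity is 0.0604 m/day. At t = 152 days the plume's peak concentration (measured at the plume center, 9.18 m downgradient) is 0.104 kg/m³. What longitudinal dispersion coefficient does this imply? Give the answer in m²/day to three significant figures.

0.709 m²/day

At the plume center C_max = M/(n_e·A·√(4πDt)), so D = M²/(4πt·(n_e·A·C_max)²).
n_e·A·C_max = 0.44 × 19.3 × 0.104 = 0.8832 kg/m.
D = 32.5²/(4π × 152 × 0.8832²) = 0.709 m²/day.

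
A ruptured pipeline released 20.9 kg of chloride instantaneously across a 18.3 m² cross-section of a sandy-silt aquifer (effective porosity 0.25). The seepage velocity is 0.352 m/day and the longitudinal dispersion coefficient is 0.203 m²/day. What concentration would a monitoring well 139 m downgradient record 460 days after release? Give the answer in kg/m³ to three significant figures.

0.0327 kg/m³

For an instantaneous plane source, C(x,t) = M/(n_e·A·√(4πDt)) · exp(−(x−vt)²/(4Dt)), with n_e·A the pore (flow) area.
Plume center vt = 0.352 × 460 = 161.92 m, so the well at 139 m is 22.92 m upgradient of the peak.
√(4πDt) = 34.26 m, giving peak height M/(n_e·A·√(4πDt)) = 20.9/(0.25 × 18.3 × 34.26) = 0.1333 kg/m³.
(x−vt)²/(4Dt) = (-22.92)²/(4 × 0.203 × 460) = 1.406; exp(−1.406) = 0.2451.
C = 0.1333 × 0.2451 = 0.0327 kg/m³.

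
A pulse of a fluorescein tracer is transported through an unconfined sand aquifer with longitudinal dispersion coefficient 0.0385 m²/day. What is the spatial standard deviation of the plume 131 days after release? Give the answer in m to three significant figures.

Dispersive spreading gives a Gaussian with σ² = 2Dt; advection only shifts the center.
σ = √(2 × 0.0385 × 131) = 3.18 m.

3.18 m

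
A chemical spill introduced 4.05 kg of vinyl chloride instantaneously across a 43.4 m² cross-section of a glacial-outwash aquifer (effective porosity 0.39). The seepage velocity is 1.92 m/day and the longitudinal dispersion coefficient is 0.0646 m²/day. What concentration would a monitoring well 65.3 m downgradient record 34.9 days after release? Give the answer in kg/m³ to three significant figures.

0.0325 kg/m³

For an instantaneous plane source, C(x,t) = M/(n_e·A·√(4πDt)) · exp(−(x−vt)²/(4Dt)), with n_e·A the pore (flow) area.
Plume center vt = 1.92 × 34.9 = 67.008 m, so the well at 65.3 m is 1.708 m upgradient of the peak.
√(4πDt) = 5.323 m, giving peak height M/(n_e·A·√(4πDt)) = 4.05/(0.39 × 43.4 × 5.323) = 0.04495 kg/m³.
(x−vt)²/(4Dt) = (-1.708)²/(4 × 0.0646 × 34.9) = 0.3235; exp(−0.3235) = 0.7236.
C = 0.04495 × 0.7236 = 0.0325 kg/m³.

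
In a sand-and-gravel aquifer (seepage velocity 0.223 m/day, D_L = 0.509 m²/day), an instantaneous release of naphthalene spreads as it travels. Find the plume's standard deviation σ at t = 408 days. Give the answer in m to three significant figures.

Dispersive spreading gives a Gaussian with σ² = 2Dt; advection only shifts the center.
σ = √(2 × 0.509 × 408) = 20.4 m.

20.4 m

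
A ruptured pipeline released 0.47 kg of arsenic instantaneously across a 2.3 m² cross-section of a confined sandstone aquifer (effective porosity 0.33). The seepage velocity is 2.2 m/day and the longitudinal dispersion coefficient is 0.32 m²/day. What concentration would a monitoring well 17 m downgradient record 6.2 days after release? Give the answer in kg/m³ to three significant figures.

For an instantaneous plane source, C(x,t) = M/(n_e·A·√(4πDt)) · exp(−(x−vt)²/(4Dt)), with n_e·A the pore (flow) area.
Plume center vt = 2.2 × 6.2 = 13.64 m, so the well at 17 m is 3.36 m downgradient of the peak.
√(4πDt) = 4.993 m, giving peak height M/(n_e·A·√(4πDt)) = 0.47/(0.33 × 2.3 × 4.993) = 0.1240 kg/m³.
(x−vt)²/(4Dt) = (3.36)²/(4 × 0.32 × 6.2) = 1.423; exp(−1.423) = 0.2410.
C = 0.1240 × 0.2410 = 0.0299 kg/m³.

0.0299 kg/m³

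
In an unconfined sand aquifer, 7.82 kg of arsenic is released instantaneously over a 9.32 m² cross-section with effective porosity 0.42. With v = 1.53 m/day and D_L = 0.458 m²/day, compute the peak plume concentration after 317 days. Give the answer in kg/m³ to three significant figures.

0.0468 kg/m³

The peak of an instantaneous 1D plume sits at x = vt; there the Gaussian factor is 1 and C_max = M/(n_e·A·√(4πDt)), where n_e·A is the pore area the mass is dissolved in.
√(4πDt) = √(4π × 0.458 × 317) = 42.71 m, so C_max = 7.82/(0.42 × 9.32 × 42.71) = 0.0468 kg/m³.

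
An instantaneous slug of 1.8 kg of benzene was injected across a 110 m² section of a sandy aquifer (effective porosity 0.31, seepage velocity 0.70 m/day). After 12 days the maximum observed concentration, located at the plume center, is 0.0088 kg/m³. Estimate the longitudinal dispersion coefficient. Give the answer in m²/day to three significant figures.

0.239 m²/day

At the plume center C_max = M/(n_e·A·√(4πDt)), so D = M²/(4πt·(n_e·A·C_max)²).
n_e·A·C_max = 0.31 × 110 × 0.0088 = 0.3001 kg/m.
D = 1.8²/(4π × 12 × 0.3001²) = 0.239 m²/day.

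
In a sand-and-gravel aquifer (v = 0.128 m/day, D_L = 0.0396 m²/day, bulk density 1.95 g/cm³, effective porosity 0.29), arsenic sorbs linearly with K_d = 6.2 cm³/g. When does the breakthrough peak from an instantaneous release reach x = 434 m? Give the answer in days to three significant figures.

Retardation factor R = 1 + ρ_b·K_d/n = 1 + 1.95 × 6.2/0.29 = 42.69.
Sorption retards both mechanisms: v_R = v/R = 0.002998 m/day, D_R = D/R = 0.0009276 m²/day.
Peak time from v_R²t² + 2D_R t − x² = 0: t = (√(D_R² + v_R²x²) − D_R)/v_R².
√(D_R² + v_R²x²) = √(0.0009276² + 0.002998² × 434²) = 1.301; v_R² = 8.988e-06.
t = (1.301 − 0.0009276)/8.988e-06 = 145000 days.

145000 days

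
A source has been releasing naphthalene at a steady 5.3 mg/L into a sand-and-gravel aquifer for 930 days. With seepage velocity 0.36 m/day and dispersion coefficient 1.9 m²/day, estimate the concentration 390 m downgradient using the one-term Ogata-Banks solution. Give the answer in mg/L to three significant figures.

For a continuous step input, C/C₀ ≈ ½·erfc((x−vt)/(2√(Dt))).
vt = 0.36 × 930 = 334.8 m and 2√(Dt) = 2√(1.9 × 930) = 84.07 m.
Argument (x−vt)/(2√(Dt)) = (390 − 334.8)/84.07 = 0.6566; ½·erfc(0.6566) = 0.1766.
C = 5.3 × 0.1766 = 0.936 mg/L.

0.936 mg/L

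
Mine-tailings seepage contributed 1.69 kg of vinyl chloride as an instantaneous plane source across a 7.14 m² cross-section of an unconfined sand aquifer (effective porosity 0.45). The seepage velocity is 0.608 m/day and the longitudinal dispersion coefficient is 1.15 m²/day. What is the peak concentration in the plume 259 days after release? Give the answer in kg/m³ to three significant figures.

0.00860 kg/m³

The peak of an instantaneous 1D plume sits at x = vt; there the Gaussian factor is 1 and C_max = M/(n_e·A·√(4πDt)), where n_e·A is the pore area the mass is dissolved in.
√(4πDt) = √(4π × 1.15 × 259) = 61.18 m, so C_max = 1.69/(0.45 × 7.14 × 61.18) = 0.00860 kg/m³.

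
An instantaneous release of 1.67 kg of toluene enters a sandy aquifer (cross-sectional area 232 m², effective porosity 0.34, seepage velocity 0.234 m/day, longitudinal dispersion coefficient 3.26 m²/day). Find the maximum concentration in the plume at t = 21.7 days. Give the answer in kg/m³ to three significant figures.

The peak of an instantaneous 1D plume sits at x = vt; there the Gaussian factor is 1 and C_max = M/(n_e·A·√(4πDt)), where n_e·A is the pore area the mass is dissolved in.
√(4πDt) = √(4π × 3.26 × 21.7) = 29.82 m, so C_max = 1.67/(0.34 × 232 × 29.82) = 0.000710 kg/m³.

0.000710 kg/m³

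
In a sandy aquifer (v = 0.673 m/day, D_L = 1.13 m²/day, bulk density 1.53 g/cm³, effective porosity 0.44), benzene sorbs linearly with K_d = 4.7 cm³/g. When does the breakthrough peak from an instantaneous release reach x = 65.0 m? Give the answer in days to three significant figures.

1630 days

Retardation factor R = 1 + ρ_b·K_d/n = 1 + 1.53 × 4.7/0.44 = 17.34.
Sorption retards both mechanisms: v_R = v/R = 0.03881 m/day, D_R = D/R = 0.06517 m²/day.
Peak time from v_R²t² + 2D_R t − x² = 0: t = (√(D_R² + v_R²x²) − D_R)/v_R².
√(D_R² + v_R²x²) = √(0.06517² + 0.03881² × 65.0²) = 2.523; v_R² = 0.001506.
t = (2.523 − 0.06517)/0.001506 = 1630 days.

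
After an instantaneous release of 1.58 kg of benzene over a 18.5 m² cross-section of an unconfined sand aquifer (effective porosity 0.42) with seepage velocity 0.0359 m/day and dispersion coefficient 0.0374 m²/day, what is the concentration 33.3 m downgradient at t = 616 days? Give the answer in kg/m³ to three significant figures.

For an instantaneous plane source, C(x,t) = M/(n_e·A·√(4πDt)) · exp(−(x−vt)²/(4Dt)), with n_e·A the pore (flow) area.
Plume center vt = 0.0359 × 616 = 22.1144 m, so the well at 33.3 m is 11.1856 m downgradient of the peak.
√(4πDt) = 17.01 m, giving peak height M/(n_e·A·√(4πDt)) = 1.58/(0.42 × 18.5 × 17.01) = 0.01195 kg/m³.
(x−vt)²/(4Dt) = (11.1856)²/(4 × 0.0374 × 616) = 1.358; exp(−1.358) = 0.2572.
C = 0.01195 × 0.2572 = 0.00307 kg/m³.

0.00307 kg/m³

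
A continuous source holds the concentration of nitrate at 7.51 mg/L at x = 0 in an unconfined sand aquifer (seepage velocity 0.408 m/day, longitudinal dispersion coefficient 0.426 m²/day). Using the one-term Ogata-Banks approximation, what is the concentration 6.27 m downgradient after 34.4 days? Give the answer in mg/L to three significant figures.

For a continuous step input, C/C₀ ≈ ½·erfc((x−vt)/(2√(Dt))).
vt = 0.408 × 34.4 = 14.0352 m and 2√(Dt) = 2√(0.426 × 34.4) = 7.656 m.
Argument (x−vt)/(2√(Dt)) = (6.27 − 14.0352)/7.656 = -1.014; ½·erfc(-1.014) = 0.9242.
C = 7.51 × 0.9242 = 6.94 mg/L.

6.94 mg/L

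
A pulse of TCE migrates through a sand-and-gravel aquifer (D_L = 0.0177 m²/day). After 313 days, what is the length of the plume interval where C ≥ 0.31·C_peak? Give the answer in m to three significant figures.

10.2 m

The plume is Gaussian with σ = √(2Dt) = √(2 × 0.0177 × 313) = 3.329 m.
C/C_peak = exp(−Δx²/(2σ²)) = 0.31 ⇒ Δx = σ·√(−2 ln 0.31) = 3.329 × 1.530 = 5.093 m.
Width = 2Δx = 10.2 m.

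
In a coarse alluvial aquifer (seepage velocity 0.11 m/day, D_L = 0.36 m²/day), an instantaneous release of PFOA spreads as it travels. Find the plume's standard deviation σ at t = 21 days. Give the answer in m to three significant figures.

3.89 m

Dispersive spreading gives a Gaussian with σ² = 2Dt; advection only shifts the center.
σ = √(2 × 0.36 × 21) = 3.89 m.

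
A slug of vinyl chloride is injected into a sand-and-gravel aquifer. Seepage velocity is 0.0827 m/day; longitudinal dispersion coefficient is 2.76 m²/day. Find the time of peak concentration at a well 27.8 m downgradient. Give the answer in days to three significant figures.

122 days

For the 1D instantaneous-source solution, setting ∂C/∂t = 0 at fixed x gives v²t² + 2Dt − x² = 0, so t = (√(D² + v²x²) − D)/v².
√(D² + v²x²) = √(2.76² + 0.0827² × 27.8²) = 3.592; v² = 0.00683929.
t = (3.592 − 2.76)/0.00683929 = 122 days (vs. the pure-advection estimate x/v = 336 d).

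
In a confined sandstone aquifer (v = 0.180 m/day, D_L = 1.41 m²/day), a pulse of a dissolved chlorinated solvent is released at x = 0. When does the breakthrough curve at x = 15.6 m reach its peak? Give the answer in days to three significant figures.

53.5 days

For the 1D instantaneous-source solution, setting ∂C/∂t = 0 at fixed x gives v²t² + 2Dt − x² = 0, so t = (√(D² + v²x²) − D)/v².
√(D² + v²x²) = √(1.41² + 0.180² × 15.6²) = 3.142; v² = 0.0324.
t = (3.142 − 1.41)/0.0324 = 53.5 days (vs. the pure-advection estimate x/v = 86.7 d).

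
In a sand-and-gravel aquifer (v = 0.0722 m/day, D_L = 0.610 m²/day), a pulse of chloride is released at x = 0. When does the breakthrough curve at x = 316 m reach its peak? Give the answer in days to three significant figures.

4260 days

For the 1D instantaneous-source solution, setting ∂C/∂t = 0 at fixed x gives v²t² + 2Dt − x² = 0, so t = (√(D² + v²x²) − D)/v².
√(D² + v²x²) = √(0.610² + 0.0722² × 316²) = 22.82; v² = 0.00521284.
t = (22.82 − 0.610)/0.00521284 = 4260 days (vs. the pure-advection estimate x/v = 4380 d).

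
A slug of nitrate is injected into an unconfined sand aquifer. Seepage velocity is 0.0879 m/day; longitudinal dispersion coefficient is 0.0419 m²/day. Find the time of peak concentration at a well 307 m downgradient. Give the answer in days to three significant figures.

3490 days

For the 1D instantaneous-source solution, setting ∂C/∂t = 0 at fixed x gives v²t² + 2Dt − x² = 0, so t = (√(D² + v²x²) − D)/v².
√(D² + v²x²) = √(0.0419² + 0.0879² × 307²) = 26.99; v² = 0.00772641.
t = (26.99 − 0.0419)/0.00772641 = 3490 days (vs. the pure-advection estimate x/v = 3490 d).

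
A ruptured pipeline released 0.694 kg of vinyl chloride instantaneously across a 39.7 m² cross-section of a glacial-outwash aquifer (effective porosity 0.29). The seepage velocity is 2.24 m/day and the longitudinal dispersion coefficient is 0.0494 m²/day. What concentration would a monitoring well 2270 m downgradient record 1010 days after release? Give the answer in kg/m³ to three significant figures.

0.00180 kg/m³

For an instantaneous plane source, C(x,t) = M/(n_e·A·√(4πDt)) · exp(−(x−vt)²/(4Dt)), with n_e·A the pore (flow) area.
Plume center vt = 2.24 × 1010 = 2262.4 m, so the well at 2270 m is 7.6 m downgradient of the peak.
√(4πDt) = 25.04 m, giving peak height M/(n_e·A·√(4πDt)) = 0.694/(0.29 × 39.7 × 25.04) = 0.002407 kg/m³.
(x−vt)²/(4Dt) = (7.6)²/(4 × 0.0494 × 1010) = 0.2894; exp(−0.2894) = 0.7487.
C = 0.002407 × 0.7487 = 0.00180 kg/m³.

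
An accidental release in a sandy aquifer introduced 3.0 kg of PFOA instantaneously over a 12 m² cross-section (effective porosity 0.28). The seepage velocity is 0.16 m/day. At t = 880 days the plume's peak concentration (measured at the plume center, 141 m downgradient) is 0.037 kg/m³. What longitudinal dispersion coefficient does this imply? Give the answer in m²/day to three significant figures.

At the plume center C_max = M/(n_e·A·√(4πDt)), so D = M²/(4πt·(n_e·A·C_max)²).
n_e·A·C_max = 0.28 × 12 × 0.037 = 0.1243 kg/m.
D = 3.0²/(4π × 880 × 0.1243²) = 0.0527 m²/day.

0.0527 m²/day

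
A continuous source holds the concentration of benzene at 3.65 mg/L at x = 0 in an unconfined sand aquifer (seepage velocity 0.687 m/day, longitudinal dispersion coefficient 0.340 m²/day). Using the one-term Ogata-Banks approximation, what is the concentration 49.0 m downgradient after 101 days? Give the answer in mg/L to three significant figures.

For a continuous step input, C/C₀ ≈ ½·erfc((x−vt)/(2√(Dt))).
vt = 0.687 × 101 = 69.387 m and 2√(Dt) = 2√(0.340 × 101) = 11.72 m.
Argument (x−vt)/(2√(Dt)) = (49.0 − 69.387)/11.72 = -1.740; ½·erfc(-1.740) = 0.9931.
C = 3.65 × 0.9931 = 3.62 mg/L.

3.62 mg/L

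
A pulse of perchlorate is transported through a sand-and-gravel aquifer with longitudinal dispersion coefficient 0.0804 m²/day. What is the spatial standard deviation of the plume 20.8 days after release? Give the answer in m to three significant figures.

Dispersive spreading gives a Gaussian with σ² = 2Dt; advection only shifts the center.
σ = √(2 × 0.0804 × 20.8) = 1.83 m.

1.83 m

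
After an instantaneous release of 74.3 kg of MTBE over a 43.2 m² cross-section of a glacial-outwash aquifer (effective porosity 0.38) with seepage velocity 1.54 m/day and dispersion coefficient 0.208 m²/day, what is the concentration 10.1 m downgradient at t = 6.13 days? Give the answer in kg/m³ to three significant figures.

1.04 kg/m³

For an instantaneous plane source, C(x,t) = M/(n_e·A·√(4πDt)) · exp(−(x−vt)²/(4Dt)), with n_e·A the pore (flow) area.
Plume center vt = 1.54 × 6.13 = 9.4402 m, so the well at 10.1 m is 0.6598 m downgradient of the peak.
√(4πDt) = 4.003 m, giving peak height M/(n_e·A·√(4πDt)) = 74.3/(0.38 × 43.2 × 4.003) = 1.131 kg/m³.
(x−vt)²/(4Dt) = (0.6598)²/(4 × 0.208 × 6.13) = 0.08536; exp(−0.08536) = 0.9182.
C = 1.131 × 0.9182 = 1.04 kg/m³.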